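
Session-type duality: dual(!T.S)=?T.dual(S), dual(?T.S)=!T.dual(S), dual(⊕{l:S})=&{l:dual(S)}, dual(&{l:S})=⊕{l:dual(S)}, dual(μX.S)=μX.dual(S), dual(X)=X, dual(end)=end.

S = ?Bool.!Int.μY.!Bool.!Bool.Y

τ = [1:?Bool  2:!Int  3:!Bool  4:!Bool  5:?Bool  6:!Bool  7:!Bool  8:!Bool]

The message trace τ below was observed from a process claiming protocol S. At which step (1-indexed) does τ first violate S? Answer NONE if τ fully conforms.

5

step 1: ?Bool  ok  residual = !Int.μY.…
step 2: !Int  ok  residual = μY.…
step 3: !Bool  ok  residual = !Bool.μY.…
step 4: !Bool  ok  residual = μY.…
step 5: got ?Bool, protocol expects !Bool  ✗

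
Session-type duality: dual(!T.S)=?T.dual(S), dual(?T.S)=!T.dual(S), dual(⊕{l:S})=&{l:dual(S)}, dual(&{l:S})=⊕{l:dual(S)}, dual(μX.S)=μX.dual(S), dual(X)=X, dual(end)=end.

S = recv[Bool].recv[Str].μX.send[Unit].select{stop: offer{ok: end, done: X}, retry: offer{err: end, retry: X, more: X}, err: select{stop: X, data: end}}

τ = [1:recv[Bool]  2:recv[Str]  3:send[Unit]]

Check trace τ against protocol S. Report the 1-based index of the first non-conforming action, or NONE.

@1 recv[Bool]  ok  now at recv[Str].μX.…
@2 recv[Str]  ok  now at μX.…
@3 send[Unit]  ok  now at select{stop: offer{ok: end, done: μX.…}, retry: offer{err: end, retry: μX.…, more: μX.…}, err: select{stop: μX.…, data: end}}
τ conforms to S (length 3)

NONE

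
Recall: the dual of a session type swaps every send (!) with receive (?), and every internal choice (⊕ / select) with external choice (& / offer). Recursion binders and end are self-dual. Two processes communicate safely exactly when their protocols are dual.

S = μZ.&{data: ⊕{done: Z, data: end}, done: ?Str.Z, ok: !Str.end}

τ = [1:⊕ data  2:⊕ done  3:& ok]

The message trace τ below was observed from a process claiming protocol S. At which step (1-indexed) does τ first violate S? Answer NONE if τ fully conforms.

[1] got ⊕ data, protocol expects & data or & done or & ok  ✗

1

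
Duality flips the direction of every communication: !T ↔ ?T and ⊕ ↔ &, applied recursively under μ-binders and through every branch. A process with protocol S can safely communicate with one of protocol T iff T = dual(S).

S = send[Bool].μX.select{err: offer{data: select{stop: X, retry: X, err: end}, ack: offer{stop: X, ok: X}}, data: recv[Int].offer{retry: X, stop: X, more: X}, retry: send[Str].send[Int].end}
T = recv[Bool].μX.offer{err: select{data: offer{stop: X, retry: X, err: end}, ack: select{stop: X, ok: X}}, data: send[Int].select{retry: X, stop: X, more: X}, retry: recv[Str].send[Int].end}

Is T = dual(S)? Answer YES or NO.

NO

send[Bool] ‖ recv[Bool]  ✓
  μX ‖ μX  ✓ (μ self-dual)
    select{err,data,retry} ‖ offer{err,data,retry}  ✓ labels match
      • err:
        offer{data,ack} ‖ select{data,ack}  ✓ labels match
          • data:
            select{stop,retry,err} ‖ offer{stop,retry,err}  ✓ labels match
              • stop:
                X ‖ X  ✓
              • retry:
                X ‖ X  ✓
              • err:
                end ‖ end  ✓
          • ack:
            offer{stop,ok} ‖ select{stop,ok}  ✓ labels match
              • stop:
                X ‖ X  ✓
              • ok:
                X ‖ X  ✓
      • data:
        recv[Int] ‖ send[Int]  ✓
          offer{retry,stop,more} ‖ select{retry,stop,more}  ✓ labels match
            • retry:
              X ‖ X  ✓
            • stop:
              X ‖ X  ✓
            • more:
              X ‖ X  ✓
      • retry:
        send[Str] ‖ recv[Str]  ✓
          send[Int] ‖ send[Int]  ✗ same direction on both sides — not dual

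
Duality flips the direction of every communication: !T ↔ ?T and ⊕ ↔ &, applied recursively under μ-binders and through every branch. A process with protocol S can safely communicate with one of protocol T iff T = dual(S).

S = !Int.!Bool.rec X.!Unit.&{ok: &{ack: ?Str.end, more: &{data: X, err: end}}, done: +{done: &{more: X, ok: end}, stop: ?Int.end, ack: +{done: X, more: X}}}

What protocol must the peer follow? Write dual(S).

!Int → ?Int
  !Bool → ?Bool
    rec X → rec X  (μ self-dual)
      !Unit → ?Unit
        &{ok,done} → +{ok,done}  (&→⊕)
          [ok]
            &{ack,more} → +{ack,more}  (&→⊕)
              [ack]
                ?Str → !Str
                  dual(end) = end
              [more]
                &{data,err} → +{data,err}  (&→⊕)
                  [data]
                    dual(X) = X
                  [err]
                    dual(end) = end
          [done]
            +{done,stop,ack} → &{done,stop,ack}  (internal→external)
              [done]
                &{more,ok} → +{more,ok}  (&→⊕)
                  [more]
                    dual(X) = X
                  [ok]
                    dual(end) = end
              [stop]
                ?Int → !Int
                  dual(end) = end
              [ack]
                +{done,more} → &{done,more}  (internal→external)
                  [done]
                    dual(X) = X
                  [more]
                    dual(X) = X

?Int.?Bool.rec X.?Unit.+{ok: +{ack: !Str.end, more: +{data: X, err: end}}, done: &{done: +{more: X, ok: end}, stop: !Int.end, ack: &{done: X, more: X}}}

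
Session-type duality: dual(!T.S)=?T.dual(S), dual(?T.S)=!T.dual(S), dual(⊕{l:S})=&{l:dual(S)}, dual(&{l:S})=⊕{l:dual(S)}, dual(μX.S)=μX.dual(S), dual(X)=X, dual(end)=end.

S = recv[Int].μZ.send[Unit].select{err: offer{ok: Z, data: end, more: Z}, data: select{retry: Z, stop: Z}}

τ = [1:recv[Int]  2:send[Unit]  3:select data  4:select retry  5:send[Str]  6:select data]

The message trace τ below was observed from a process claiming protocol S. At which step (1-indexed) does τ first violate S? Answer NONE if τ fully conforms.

@1 recv[Int]  ✓  residual = μZ.…
@2 send[Unit]  ✓  residual = select{err: offer{ok: μZ.…, data: end, more: μZ.…}, data: select{retry: μZ.…, stop: μZ.…}}
@3 select data  ✓  residual = select{retry: μZ.…, stop: μZ.…}
@4 select retry  ✓  residual = μZ.…
@5 got send[Str], protocol expects send[Unit]  ✗

5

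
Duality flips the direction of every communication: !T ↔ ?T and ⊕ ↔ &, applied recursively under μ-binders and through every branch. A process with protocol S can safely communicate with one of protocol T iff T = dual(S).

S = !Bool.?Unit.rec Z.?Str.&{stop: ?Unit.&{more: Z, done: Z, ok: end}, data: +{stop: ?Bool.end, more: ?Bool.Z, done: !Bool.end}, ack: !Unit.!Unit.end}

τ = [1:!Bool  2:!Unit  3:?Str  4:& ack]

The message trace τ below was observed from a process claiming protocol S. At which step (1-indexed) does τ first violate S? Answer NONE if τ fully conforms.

2

[1] !Bool  ok  now at ?Unit.rec Z.…
[2] got !Unit, protocol expects ?Unit  ✗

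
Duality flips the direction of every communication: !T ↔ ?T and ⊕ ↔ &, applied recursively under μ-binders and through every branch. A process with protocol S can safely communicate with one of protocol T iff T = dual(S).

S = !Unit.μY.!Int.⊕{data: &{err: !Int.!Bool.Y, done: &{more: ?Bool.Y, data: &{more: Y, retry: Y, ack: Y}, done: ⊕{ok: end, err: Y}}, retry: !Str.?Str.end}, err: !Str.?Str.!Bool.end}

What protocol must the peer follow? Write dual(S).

?Unit.μY.?Int.&{data: ⊕{err: ?Int.?Bool.Y, done: ⊕{more: !Bool.Y, data: ⊕{more: Y, retry: Y, ack: Y}, done: &{ok: end, err: Y}}, retry: ?Str.!Str.end}, err: ?Str.!Str.?Bool.end}

!Unit = ?Unit
  μY = μY  (rec unchanged)
    !Int = ?Int
      ⊕{data,err} = &{data,err}  (internal→external)
        • data:
          &{err,done,retry} = ⊕{err,done,retry}  (offer→select)
            • err:
              !Int = ?Int
                !Bool = ?Bool
                  Y self-dual
            • done:
              &{more,data,done} = ⊕{more,data,done}  (offer→select)
                • more:
                  ?Bool = !Bool
                    Y self-dual
                • data:
                  &{more,retry,ack} = ⊕{more,retry,ack}  (offer→select)
                    • more:
                      Y self-dual
                    • retry:
                      Y self-dual
                    • ack:
                      Y self-dual
                • done:
                  ⊕{ok,err} = &{ok,err}  (internal→external)
                    • ok:
                      end self-dual
                    • err:
                      Y self-dual
            • retry:
              !Str = ?Str
                ?Str = !Str
                  end self-dual
        • err:
          !Str = ?Str
            ?Str = !Str
              !Bool = ?Bool
                end self-dual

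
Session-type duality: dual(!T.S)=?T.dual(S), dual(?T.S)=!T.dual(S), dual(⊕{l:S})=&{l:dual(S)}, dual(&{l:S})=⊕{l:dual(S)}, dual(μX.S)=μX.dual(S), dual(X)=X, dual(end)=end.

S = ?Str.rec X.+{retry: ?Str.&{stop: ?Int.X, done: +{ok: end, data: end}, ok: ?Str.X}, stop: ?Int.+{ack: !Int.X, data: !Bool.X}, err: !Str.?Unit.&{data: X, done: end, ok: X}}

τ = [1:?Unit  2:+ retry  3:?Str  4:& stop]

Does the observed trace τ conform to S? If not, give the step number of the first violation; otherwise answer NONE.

[1] got ?Unit, protocol expects ?Str  ✗

1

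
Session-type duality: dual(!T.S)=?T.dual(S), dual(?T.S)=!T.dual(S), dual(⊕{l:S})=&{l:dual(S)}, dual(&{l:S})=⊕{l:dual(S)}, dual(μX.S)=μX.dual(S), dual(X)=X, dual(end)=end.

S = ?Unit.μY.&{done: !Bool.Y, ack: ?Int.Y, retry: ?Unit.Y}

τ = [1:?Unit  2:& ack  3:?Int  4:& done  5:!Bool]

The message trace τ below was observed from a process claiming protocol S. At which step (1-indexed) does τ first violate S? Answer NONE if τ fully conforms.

[1] ?Unit  ✓  state: μY.…
[2] & ack  ✓  state: ?Int.μY.…
[3] ?Int  ✓  state: μY.…
[4] & done  ✓  state: !Bool.μY.…
[5] !Bool  ✓  state: μY.…
all 5 steps conform

NONE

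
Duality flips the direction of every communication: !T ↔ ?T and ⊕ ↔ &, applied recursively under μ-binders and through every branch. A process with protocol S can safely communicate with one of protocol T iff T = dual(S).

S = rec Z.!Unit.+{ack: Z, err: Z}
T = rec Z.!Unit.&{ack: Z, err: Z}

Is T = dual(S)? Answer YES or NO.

rec Z | rec Z  ✓ (rec unchanged)
  !Unit | !Unit  ✗ same direction on both sides — not dual

NO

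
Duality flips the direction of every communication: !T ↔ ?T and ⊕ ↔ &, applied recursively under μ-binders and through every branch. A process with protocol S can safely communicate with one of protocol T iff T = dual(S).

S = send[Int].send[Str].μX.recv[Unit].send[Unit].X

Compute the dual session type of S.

recv[Int].recv[Str].μX.send[Unit].recv[Unit].X

send[Int] → recv[Int]
  send[Str] → recv[Str]
    μX → μX  (binder kept)
      recv[Unit] → send[Unit]
        send[Unit] → recv[Unit]
          dual(X) = X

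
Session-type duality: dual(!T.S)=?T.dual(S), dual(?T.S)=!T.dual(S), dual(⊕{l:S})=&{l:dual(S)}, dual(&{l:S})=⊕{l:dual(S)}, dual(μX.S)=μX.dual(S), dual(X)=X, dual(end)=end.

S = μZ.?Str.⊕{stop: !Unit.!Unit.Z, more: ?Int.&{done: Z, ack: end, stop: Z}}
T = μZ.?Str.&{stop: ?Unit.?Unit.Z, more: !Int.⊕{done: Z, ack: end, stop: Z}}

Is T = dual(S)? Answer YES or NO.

μZ ‖ μZ  match (rec unchanged)
  ?Str ‖ ?Str  ✗ same direction on both sides — not dual

NO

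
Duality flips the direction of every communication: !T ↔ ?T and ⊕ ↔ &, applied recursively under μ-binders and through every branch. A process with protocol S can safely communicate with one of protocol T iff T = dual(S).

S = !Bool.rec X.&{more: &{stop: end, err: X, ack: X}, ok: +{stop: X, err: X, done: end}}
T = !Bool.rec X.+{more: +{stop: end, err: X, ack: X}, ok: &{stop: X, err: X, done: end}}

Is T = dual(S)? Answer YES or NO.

NO

!Bool | !Bool  ✗ same direction on both sides — not dual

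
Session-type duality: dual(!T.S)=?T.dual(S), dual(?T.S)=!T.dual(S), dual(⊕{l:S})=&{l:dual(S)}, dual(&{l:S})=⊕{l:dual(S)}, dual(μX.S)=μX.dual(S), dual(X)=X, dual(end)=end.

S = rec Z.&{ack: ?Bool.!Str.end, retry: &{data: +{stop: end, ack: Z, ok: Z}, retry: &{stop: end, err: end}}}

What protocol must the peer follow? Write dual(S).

rec Z.+{ack: !Bool.?Str.end, retry: +{data: &{stop: end, ack: Z, ok: Z}, retry: +{stop: end, err: end}}}

rec Z → rec Z  (rec unchanged)
  &{ack,retry} → +{ack,retry}  (offer→select)
    case ack:
      ?Bool → !Bool
        !Str → ?Str
          end ↦ end
    case retry:
      &{data,retry} → +{data,retry}  (offer→select)
        case data:
          +{stop,ack,ok} → &{stop,ack,ok}  (⊕→&)
            case stop:
              end ↦ end
            case ack:
              Z ↦ Z
            case ok:
              Z ↦ Z
        case retry:
          &{stop,err} → +{stop,err}  (offer→select)
            case stop:
              end ↦ end
            case err:
              end ↦ end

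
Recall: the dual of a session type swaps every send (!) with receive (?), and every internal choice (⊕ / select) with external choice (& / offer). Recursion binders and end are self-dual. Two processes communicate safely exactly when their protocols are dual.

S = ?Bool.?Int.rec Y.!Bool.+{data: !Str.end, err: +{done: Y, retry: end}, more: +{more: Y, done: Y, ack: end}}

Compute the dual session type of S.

?Bool ↦ !Bool
  ?Int ↦ !Int
    rec Y ↦ rec Y  (rec unchanged)
      !Bool ↦ ?Bool
        +{data,err,more} ↦ &{data,err,more}  (select→offer)
          • data:
            !Str ↦ ?Str
              end self-dual
          • err:
            +{done,retry} ↦ &{done,retry}  (select→offer)
              • done:
                Y self-dual
              • retry:
                end self-dual
          • more:
            +{more,done,ack} ↦ &{more,done,ack}  (select→offer)
              • more:
                Y self-dual
              • done:
                Y self-dual
              • ack:
                end self-dual

!Bool.!Int.rec Y.?Bool.&{data: ?Str.end, err: &{done: Y, retry: end}, more: &{more: Y, done: Y, ack: end}}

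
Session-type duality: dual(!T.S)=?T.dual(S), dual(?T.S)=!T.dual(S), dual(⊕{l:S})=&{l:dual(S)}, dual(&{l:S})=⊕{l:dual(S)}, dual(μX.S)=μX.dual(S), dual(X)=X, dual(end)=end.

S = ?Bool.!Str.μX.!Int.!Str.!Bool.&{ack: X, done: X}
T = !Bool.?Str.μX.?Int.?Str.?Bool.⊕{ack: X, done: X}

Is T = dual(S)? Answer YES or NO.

?Bool vs !Bool  ok
  !Str vs ?Str  ok
    μX vs μX  ok (binder kept)
      !Int vs ?Int  ok
        !Str vs ?Str  ok
          !Bool vs ?Bool  ok
            &{ack,done} vs ⊕{ack,done}  ok label sets agree
              [ack]
                X vs X  ok
              [done]
                X vs X  ok

YES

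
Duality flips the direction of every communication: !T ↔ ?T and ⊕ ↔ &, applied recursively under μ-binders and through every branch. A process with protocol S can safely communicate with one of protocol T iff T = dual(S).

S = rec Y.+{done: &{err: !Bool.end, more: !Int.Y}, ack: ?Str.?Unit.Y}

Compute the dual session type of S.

rec Y.&{done: +{err: ?Bool.end, more: ?Int.Y}, ack: !Str.!Unit.Y}

rec Y → rec Y  (μ self-dual)
  +{done,ack} → &{done,ack}  (⊕→&)
    • done:
      &{err,more} → +{err,more}  (external→internal)
        • err:
          !Bool → ?Bool
            end ↦ end
        • more:
          !Int → ?Int
            Y ↦ Y
    • ack:
      ?Str → !Str
        ?Unit → !Unit
          Y ↦ Y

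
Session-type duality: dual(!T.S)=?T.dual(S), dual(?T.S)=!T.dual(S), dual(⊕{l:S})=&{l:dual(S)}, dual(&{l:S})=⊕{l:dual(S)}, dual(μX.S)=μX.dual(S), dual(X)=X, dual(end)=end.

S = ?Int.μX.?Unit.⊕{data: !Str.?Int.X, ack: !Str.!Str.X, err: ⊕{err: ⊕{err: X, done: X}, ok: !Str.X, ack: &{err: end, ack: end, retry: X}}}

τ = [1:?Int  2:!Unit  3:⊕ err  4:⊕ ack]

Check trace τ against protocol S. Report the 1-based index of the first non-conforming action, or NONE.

[1] ?Int  match  cont: μX.…
[2] got !Unit, protocol expects ?Unit  ✗

2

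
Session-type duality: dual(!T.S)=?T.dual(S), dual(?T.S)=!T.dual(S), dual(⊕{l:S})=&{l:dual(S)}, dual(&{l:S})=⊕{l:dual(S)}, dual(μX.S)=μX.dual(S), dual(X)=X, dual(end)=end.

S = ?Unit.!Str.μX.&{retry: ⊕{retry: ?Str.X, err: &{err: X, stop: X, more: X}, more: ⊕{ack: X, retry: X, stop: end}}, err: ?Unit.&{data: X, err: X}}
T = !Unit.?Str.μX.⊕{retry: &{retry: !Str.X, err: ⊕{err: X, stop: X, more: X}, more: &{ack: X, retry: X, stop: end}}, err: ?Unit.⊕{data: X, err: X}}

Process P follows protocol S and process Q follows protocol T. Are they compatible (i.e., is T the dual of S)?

?Unit vs !Unit  ✓
  !Str vs ?Str  ✓
    μX vs μX  ✓ (rec unchanged)
      &{retry,err} vs ⊕{retry,err}  ✓ labels match
        [retry]
          ⊕{retry,err,more} vs &{retry,err,more}  ✓ labels match
            [retry]
              ?Str vs !Str  ✓
                X vs X  ✓
            [err]
              &{err,stop,more} vs ⊕{err,stop,more}  ✓ labels match
                [err]
                  X vs X  ✓
                [stop]
                  X vs X  ✓
                [more]
                  X vs X  ✓
            [more]
              ⊕{ack,retry,stop} vs &{ack,retry,stop}  ✓ labels match
                [ack]
                  X vs X  ✓
                [retry]
                  X vs X  ✓
                [stop]
                  end vs end  ✓
        [err]
          ?Unit vs ?Unit  ✗ same direction on both sides — not dual

NO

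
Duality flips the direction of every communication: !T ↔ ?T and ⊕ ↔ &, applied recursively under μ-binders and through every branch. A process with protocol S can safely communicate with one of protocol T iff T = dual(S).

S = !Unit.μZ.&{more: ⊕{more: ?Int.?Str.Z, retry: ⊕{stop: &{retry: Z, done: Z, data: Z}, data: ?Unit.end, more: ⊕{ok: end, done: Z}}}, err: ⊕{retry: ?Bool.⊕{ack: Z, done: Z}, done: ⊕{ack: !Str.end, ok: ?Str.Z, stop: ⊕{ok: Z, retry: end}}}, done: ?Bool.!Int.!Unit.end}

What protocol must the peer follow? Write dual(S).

?Unit.μZ.⊕{more: &{more: !Int.!Str.Z, retry: &{stop: ⊕{retry: Z, done: Z, data: Z}, data: !Unit.end, more: &{ok: end, done: Z}}}, err: &{retry: !Bool.&{ack: Z, done: Z}, done: &{ack: ?Str.end, ok: !Str.Z, stop: &{ok: Z, retry: end}}}, done: !Bool.?Int.?Unit.end}

!Unit = ?Unit
  μZ = μZ  (μ self-dual)
    &{more,err,done} = ⊕{more,err,done}  (external→internal)
      case more:
        ⊕{more,retry} = &{more,retry}  (internal→external)
          case more:
            ?Int = !Int
              ?Str = !Str
                Z ↦ Z
          case retry:
            ⊕{stop,data,more} = &{stop,data,more}  (internal→external)
              case stop:
                &{retry,done,data} = ⊕{retry,done,data}  (external→internal)
                  case retry:
                    Z ↦ Z
                  case done:
                    Z ↦ Z
                  case data:
                    Z ↦ Z
              case data:
                ?Unit = !Unit
                  end ↦ end
              case more:
                ⊕{ok,done} = &{ok,done}  (internal→external)
                  case ok:
                    end ↦ end
                  case done:
                    Z ↦ Z
      case err:
        ⊕{retry,done} = &{retry,done}  (internal→external)
          case retry:
            ?Bool = !Bool
              ⊕{ack,done} = &{ack,done}  (internal→external)
                case ack:
                  Z ↦ Z
                case done:
                  Z ↦ Z
          case done:
            ⊕{ack,ok,stop} = &{ack,ok,stop}  (internal→external)
              case ack:
                !Str = ?Str
                  end ↦ end
              case ok:
                ?Str = !Str
                  Z ↦ Z
              case stop:
                ⊕{ok,retry} = &{ok,retry}  (internal→external)
                  case ok:
                    Z ↦ Z
                  case retry:
                    end ↦ end
      case done:
        ?Bool = !Bool
          !Int = ?Int
            !Unit = ?Unit
              end ↦ end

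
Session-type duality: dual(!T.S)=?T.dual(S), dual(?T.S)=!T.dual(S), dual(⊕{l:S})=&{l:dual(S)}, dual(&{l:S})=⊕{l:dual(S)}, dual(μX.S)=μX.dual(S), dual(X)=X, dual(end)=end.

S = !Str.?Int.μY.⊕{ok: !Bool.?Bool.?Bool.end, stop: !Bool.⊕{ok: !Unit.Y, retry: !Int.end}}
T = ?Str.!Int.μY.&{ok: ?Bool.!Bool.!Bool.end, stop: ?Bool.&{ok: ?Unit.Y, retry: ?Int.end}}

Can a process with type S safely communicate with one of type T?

YES

!Str | ?Str  match
  ?Int | !Int  match
    μY | μY  match (μ self-dual)
      ⊕{ok,stop} | &{ok,stop}  match labels match
        [ok]
          !Bool | ?Bool  match
            ?Bool | !Bool  match
              ?Bool | !Bool  match
                end | end  match
        [stop]
          !Bool | ?Bool  match
            ⊕{ok,retry} | &{ok,retry}  match labels match
              [ok]
                !Unit | ?Unit  match
                  Y | Y  match
              [retry]
                !Int | ?Int  match
                  end | end  match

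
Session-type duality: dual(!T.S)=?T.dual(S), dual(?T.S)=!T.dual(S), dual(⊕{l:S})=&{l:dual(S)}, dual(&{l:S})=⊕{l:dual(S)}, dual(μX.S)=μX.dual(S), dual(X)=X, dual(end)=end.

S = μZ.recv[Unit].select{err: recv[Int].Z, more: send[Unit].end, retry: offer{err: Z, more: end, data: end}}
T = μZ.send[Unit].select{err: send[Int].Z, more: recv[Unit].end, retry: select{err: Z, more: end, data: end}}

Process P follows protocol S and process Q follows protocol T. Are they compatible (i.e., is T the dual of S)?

μZ | μZ  ✓ (binder kept)
  recv[Unit] | send[Unit]  ✓
    select{err,more,retry} | select{err,more,retry}  ✗ choice polarity not flipped — not dual

NO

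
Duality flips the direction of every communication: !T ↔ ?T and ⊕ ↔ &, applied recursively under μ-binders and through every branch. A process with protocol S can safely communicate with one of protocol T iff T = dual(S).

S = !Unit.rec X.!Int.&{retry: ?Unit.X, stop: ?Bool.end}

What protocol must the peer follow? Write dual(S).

!Unit = ?Unit
  rec X = rec X  (binder kept)
    !Int = ?Int
      &{retry,stop} = +{retry,stop}  (external→internal)
        • retry:
          ?Unit = !Unit
            X self-dual
        • stop:
          ?Bool = !Bool
            end self-dual

?Unit.rec X.?Int.+{retry: !Unit.X, stop: !Bool.end}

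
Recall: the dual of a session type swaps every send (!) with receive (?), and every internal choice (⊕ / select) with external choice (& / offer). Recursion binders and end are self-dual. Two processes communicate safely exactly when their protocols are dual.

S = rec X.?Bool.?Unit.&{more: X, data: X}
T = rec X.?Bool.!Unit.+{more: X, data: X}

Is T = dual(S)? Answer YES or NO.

NO

rec X ‖ rec X  ok (μ self-dual)
  ?Bool ‖ ?Bool  ✗ same direction on both sides — not dual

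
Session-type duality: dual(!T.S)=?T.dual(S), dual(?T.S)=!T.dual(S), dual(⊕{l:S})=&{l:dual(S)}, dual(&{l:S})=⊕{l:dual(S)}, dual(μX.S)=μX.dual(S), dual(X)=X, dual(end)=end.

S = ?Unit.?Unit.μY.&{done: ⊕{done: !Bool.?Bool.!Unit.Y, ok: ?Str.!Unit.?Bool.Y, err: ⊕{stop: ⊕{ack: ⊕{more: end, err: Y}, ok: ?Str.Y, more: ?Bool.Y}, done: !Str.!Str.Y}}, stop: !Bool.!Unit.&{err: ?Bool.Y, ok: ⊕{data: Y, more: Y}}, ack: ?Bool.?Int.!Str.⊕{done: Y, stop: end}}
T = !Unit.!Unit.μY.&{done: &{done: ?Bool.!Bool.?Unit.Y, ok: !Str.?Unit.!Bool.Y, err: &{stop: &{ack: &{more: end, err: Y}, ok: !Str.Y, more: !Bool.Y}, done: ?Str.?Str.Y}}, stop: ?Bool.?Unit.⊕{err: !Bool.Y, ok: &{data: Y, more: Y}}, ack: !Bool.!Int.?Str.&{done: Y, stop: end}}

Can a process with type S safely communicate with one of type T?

NO

?Unit vs !Unit  ✓
  ?Unit vs !Unit  ✓
    μY vs μY  ✓ (binder kept)
      &{done,stop,ack} vs &{done,stop,ack}  ✗ choice polarity not flipped — not dual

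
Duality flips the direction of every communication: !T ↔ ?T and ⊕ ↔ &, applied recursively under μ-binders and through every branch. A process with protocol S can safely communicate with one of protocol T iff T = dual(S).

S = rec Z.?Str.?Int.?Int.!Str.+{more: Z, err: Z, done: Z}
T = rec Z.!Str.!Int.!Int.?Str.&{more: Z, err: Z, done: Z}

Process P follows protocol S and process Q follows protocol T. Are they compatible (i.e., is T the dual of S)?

YES

rec Z vs rec Z  ✓ (binder kept)
  ?Str vs !Str  ✓
    ?Int vs !Int  ✓
      ?Int vs !Int  ✓
        !Str vs ?Str  ✓
          +{more,err,done} vs &{more,err,done}  ✓ label sets agree
            • more:
              Z vs Z  ✓
            • err:
              Z vs Z  ✓
            • done:
              Z vs Z  ✓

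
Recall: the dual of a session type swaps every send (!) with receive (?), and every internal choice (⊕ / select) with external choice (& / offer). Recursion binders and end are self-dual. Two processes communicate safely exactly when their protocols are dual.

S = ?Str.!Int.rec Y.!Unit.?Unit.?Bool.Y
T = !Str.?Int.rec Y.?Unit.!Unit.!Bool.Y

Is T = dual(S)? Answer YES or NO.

YES

?Str vs !Str  ✓
  !Int vs ?Int  ✓
    rec Y vs rec Y  ✓ (binder kept)
      !Unit vs ?Unit  ✓
        ?Unit vs !Unit  ✓
          ?Bool vs !Bool  ✓
            Y vs Y  ✓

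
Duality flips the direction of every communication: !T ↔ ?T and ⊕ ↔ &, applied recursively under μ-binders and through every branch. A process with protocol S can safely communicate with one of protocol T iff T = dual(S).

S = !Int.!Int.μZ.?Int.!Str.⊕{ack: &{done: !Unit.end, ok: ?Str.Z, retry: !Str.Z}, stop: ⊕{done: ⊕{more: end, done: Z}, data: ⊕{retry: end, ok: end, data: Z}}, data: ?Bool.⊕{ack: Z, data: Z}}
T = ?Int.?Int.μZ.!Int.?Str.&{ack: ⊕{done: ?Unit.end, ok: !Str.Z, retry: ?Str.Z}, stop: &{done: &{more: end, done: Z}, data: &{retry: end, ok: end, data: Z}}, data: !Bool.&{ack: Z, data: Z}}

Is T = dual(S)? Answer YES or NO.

YES

!Int | ?Int  ok
  !Int | ?Int  ok
    μZ | μZ  ok (binder kept)
      ?Int | !Int  ok
        !Str | ?Str  ok
          ⊕{ack,stop,data} | &{ack,stop,data}  ok label sets agree
            case ack:
              &{done,ok,retry} | ⊕{done,ok,retry}  ok label sets agree
                case done:
                  !Unit | ?Unit  ok
                    end | end  ok
                case ok:
                  ?Str | !Str  ok
                    Z | Z  ok
                case retry:
                  !Str | ?Str  ok
                    Z | Z  ok
            case stop:
              ⊕{done,data} | &{done,data}  ok label sets agree
                case done:
                  ⊕{more,done} | &{more,done}  ok label sets agree
                    case more:
                      end | end  ok
                    case done:
                      Z | Z  ok
                case data:
                  ⊕{retry,ok,data} | &{retry,ok,data}  ok label sets agree
                    case retry:
                      end | end  ok
                    case ok:
                      end | end  ok
                    case data:
                      Z | Z  ok
            case data:
              ?Bool | !Bool  ok
                ⊕{ack,data} | &{ack,data}  ok label sets agree
                  case ack:
                    Z | Z  ok
                  case data:
                    Z | Z  ok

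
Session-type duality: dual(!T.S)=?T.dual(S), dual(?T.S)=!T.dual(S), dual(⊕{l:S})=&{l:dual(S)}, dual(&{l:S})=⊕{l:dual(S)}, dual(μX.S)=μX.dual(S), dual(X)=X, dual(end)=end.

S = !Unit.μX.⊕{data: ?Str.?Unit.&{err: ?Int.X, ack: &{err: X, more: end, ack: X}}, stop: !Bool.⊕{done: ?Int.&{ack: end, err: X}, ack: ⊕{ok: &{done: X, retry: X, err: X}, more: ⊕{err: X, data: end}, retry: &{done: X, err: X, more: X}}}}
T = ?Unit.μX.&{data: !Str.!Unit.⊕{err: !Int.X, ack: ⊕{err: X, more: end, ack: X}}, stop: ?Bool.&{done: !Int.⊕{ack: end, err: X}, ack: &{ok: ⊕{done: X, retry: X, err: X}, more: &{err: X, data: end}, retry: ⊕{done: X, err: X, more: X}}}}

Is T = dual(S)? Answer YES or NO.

YES

!Unit ‖ ?Unit  match
  μX ‖ μX  match (μ self-dual)
    ⊕{data,stop} ‖ &{data,stop}  match label sets agree
      [data]
        ?Str ‖ !Str  match
          ?Unit ‖ !Unit  match
            &{err,ack} ‖ ⊕{err,ack}  match label sets agree
              [err]
                ?Int ‖ !Int  match
                  X ‖ X  match
              [ack]
                &{err,more,ack} ‖ ⊕{err,more,ack}  match label sets agree
                  [err]
                    X ‖ X  match
                  [more]
                    end ‖ end  match
                  [ack]
                    X ‖ X  match
      [stop]
        !Bool ‖ ?Bool  match
          ⊕{done,ack} ‖ &{done,ack}  match label sets agree
            [done]
              ?Int ‖ !Int  match
                &{ack,err} ‖ ⊕{ack,err}  match label sets agree
                  [ack]
                    end ‖ end  match
                  [err]
                    X ‖ X  match
            [ack]
              ⊕{ok,more,retry} ‖ &{ok,more,retry}  match label sets agree
                [ok]
                  &{done,retry,err} ‖ ⊕{done,retry,err}  match label sets agree
                    [done]
                      X ‖ X  match
                    [retry]
                      X ‖ X  match
                    [err]
                      X ‖ X  match
                [more]
                  ⊕{err,data} ‖ &{err,data}  match label sets agree
                    [err]
                      X ‖ X  match
                    [data]
                      end ‖ end  match
                [retry]
                  &{done,err,more} ‖ ⊕{done,err,more}  match label sets agree
                    [done]
                      X ‖ X  match
                    [err]
                      X ‖ X  match
                    [more]
                      X ‖ X  match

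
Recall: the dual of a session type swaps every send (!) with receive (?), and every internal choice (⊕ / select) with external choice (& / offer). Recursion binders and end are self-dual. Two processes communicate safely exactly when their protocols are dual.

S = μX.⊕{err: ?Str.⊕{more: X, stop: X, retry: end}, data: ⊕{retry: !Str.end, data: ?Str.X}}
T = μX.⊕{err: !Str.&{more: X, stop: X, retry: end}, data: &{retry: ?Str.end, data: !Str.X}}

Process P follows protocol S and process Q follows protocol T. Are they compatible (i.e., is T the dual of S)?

NO

μX ‖ μX  ok (binder kept)
  ⊕{err,data} ‖ ⊕{err,data}  ✗ choice polarity not flipped — not dual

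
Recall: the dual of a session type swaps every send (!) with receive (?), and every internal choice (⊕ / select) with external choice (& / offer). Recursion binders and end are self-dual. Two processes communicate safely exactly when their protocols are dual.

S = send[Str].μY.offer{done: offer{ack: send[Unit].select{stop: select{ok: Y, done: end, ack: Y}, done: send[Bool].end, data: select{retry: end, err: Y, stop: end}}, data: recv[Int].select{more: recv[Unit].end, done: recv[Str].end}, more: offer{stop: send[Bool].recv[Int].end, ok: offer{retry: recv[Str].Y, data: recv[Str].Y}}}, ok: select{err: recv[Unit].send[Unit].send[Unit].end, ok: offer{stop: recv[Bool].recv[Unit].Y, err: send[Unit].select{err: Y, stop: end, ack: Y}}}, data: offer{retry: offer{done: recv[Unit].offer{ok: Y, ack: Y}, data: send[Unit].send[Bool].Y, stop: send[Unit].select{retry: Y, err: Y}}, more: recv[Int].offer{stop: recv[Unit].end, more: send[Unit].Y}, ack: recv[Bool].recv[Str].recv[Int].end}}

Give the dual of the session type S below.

recv[Str].μY.select{done: select{ack: recv[Unit].offer{stop: offer{ok: Y, done: end, ack: Y}, done: recv[Bool].end, data: offer{retry: end, err: Y, stop: end}}, data: send[Int].offer{more: send[Unit].end, done: send[Str].end}, more: select{stop: recv[Bool].send[Int].end, ok: select{retry: send[Str].Y, data: send[Str].Y}}}, ok: offer{err: send[Unit].recv[Unit].recv[Unit].end, ok: select{stop: send[Bool].send[Unit].Y, err: recv[Unit].offer{err: Y, stop: end, ack: Y}}}, data: select{retry: select{done: send[Unit].select{ok: Y, ack: Y}, data: recv[Unit].recv[Bool].Y, stop: recv[Unit].offer{retry: Y, err: Y}}, more: send[Int].select{stop: send[Unit].end, more: recv[Unit].Y}, ack: send[Bool].send[Str].send[Int].end}}

send[Str] ↦ recv[Str]
  μY ↦ μY  (μ self-dual)
    offer{done,ok,data} ↦ select{done,ok,data}  (&→⊕)
      • done:
        offer{ack,data,more} ↦ select{ack,data,more}  (&→⊕)
          • ack:
            send[Unit] ↦ recv[Unit]
              select{stop,done,data} ↦ offer{stop,done,data}  (⊕→&)
                • stop:
                  select{ok,done,ack} ↦ offer{ok,done,ack}  (⊕→&)
                    • ok:
                      Y self-dual
                    • done:
                      end self-dual
                    • ack:
                      Y self-dual
                • done:
                  send[Bool] ↦ recv[Bool]
                    end self-dual
                • data:
                  select{retry,err,stop} ↦ offer{retry,err,stop}  (⊕→&)
                    • retry:
                      end self-dual
                    • err:
                      Y self-dual
                    • stop:
                      end self-dual
          • data:
            recv[Int] ↦ send[Int]
              select{more,done} ↦ offer{more,done}  (⊕→&)
                • more:
                  recv[Unit] ↦ send[Unit]
                    end self-dual
                • done:
                  recv[Str] ↦ send[Str]
                    end self-dual
          • more:
            offer{stop,ok} ↦ select{stop,ok}  (&→⊕)
              • stop:
                send[Bool] ↦ recv[Bool]
                  recv[Int] ↦ send[Int]
                    end self-dual
              • ok:
                offer{retry,data} ↦ select{retry,data}  (&→⊕)
                  • retry:
                    recv[Str] ↦ send[Str]
                      Y self-dual
                  • data:
                    recv[Str] ↦ send[Str]
                      Y self-dual
      • ok:
        select{err,ok} ↦ offer{err,ok}  (⊕→&)
          • err:
            recv[Unit] ↦ send[Unit]
              send[Unit] ↦ recv[Unit]
                send[Unit] ↦ recv[Unit]
                  end self-dual
          • ok:
            offer{stop,err} ↦ select{stop,err}  (&→⊕)
              • stop:
                recv[Bool] ↦ send[Bool]
                  recv[Unit] ↦ send[Unit]
                    Y self-dual
              • err:
                send[Unit] ↦ recv[Unit]
                  select{err,stop,ack} ↦ offer{err,stop,ack}  (⊕→&)
                    • err:
                      Y self-dual
                    • stop:
                      end self-dual
                    • ack:
                      Y self-dual
      • data:
        offer{retry,more,ack} ↦ select{retry,more,ack}  (&→⊕)
          • retry:
            offer{done,data,stop} ↦ select{done,data,stop}  (&→⊕)
              • done:
                recv[Unit] ↦ send[Unit]
                  offer{ok,ack} ↦ select{ok,ack}  (&→⊕)
                    • ok:
                      Y self-dual
                    • ack:
                      Y self-dual
              • data:
                send[Unit] ↦ recv[Unit]
                  send[Bool] ↦ recv[Bool]
                    Y self-dual
              • stop:
                send[Unit] ↦ recv[Unit]
                  select{retry,err} ↦ offer{retry,err}  (⊕→&)
                    • retry:
                      Y self-dual
                    • err:
                      Y self-dual
          • more:
            recv[Int] ↦ send[Int]
              offer{stop,more} ↦ select{stop,more}  (&→⊕)
                • stop:
                  recv[Unit] ↦ send[Unit]
                    end self-dual
                • more:
                  send[Unit] ↦ recv[Unit]
                    Y self-dual
          • ack:
            recv[Bool] ↦ send[Bool]
              recv[Str] ↦ send[Str]
                recv[Int] ↦ send[Int]
                  end self-dual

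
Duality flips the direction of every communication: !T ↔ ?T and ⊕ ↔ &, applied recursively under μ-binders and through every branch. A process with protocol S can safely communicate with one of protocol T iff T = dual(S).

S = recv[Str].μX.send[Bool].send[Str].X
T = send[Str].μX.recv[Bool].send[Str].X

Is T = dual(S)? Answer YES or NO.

NO

recv[Str] vs send[Str]  match
  μX vs μX  match (binder kept)
    send[Bool] vs recv[Bool]  match
      send[Str] vs send[Str]  ✗ same direction on both sides — not dual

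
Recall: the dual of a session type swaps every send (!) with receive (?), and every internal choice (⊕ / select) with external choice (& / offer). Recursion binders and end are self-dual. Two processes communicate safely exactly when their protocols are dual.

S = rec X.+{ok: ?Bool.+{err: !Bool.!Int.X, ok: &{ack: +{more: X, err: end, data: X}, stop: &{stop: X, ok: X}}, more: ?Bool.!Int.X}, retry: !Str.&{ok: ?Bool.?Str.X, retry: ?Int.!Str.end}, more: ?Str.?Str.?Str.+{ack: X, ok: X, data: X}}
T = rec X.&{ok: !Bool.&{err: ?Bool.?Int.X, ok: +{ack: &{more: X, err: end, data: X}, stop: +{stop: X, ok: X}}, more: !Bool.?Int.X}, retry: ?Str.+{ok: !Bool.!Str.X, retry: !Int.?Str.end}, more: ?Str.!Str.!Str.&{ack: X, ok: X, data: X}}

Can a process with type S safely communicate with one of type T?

rec X vs rec X  ✓ (rec unchanged)
  +{ok,retry,more} vs &{ok,retry,more}  ✓ labels match
    [ok]
      ?Bool vs !Bool  ✓
        +{err,ok,more} vs &{err,ok,more}  ✓ labels match
          [err]
            !Bool vs ?Bool  ✓
              !Int vs ?Int  ✓
                X vs X  ✓
          [ok]
            &{ack,stop} vs +{ack,stop}  ✓ labels match
              [ack]
                +{more,err,data} vs &{more,err,data}  ✓ labels match
                  [more]
                    X vs X  ✓
                  [err]
                    end vs end  ✓
                  [data]
                    X vs X  ✓
              [stop]
                &{stop,ok} vs +{stop,ok}  ✓ labels match
                  [stop]
                    X vs X  ✓
                  [ok]
                    X vs X  ✓
          [more]
            ?Bool vs !Bool  ✓
              !Int vs ?Int  ✓
                X vs X  ✓
    [retry]
      !Str vs ?Str  ✓
        &{ok,retry} vs +{ok,retry}  ✓ labels match
          [ok]
            ?Bool vs !Bool  ✓
              ?Str vs !Str  ✓
                X vs X  ✓
          [retry]
            ?Int vs !Int  ✓
              !Str vs ?Str  ✓
                end vs end  ✓
    [more]
      ?Str vs ?Str  ✗ same direction on both sides — not dual

NO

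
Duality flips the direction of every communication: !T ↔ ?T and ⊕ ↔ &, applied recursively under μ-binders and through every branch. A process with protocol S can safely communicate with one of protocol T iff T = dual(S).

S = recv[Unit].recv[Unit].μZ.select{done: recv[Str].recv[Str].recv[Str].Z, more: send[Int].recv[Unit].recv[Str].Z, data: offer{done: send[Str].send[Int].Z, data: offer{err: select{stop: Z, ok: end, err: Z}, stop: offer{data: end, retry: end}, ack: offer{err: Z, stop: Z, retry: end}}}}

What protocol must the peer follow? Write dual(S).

recv[Unit] = send[Unit]
  recv[Unit] = send[Unit]
    μZ = μZ  (binder kept)
      select{done,more,data} = offer{done,more,data}  (select→offer)
        [done]
          recv[Str] = send[Str]
            recv[Str] = send[Str]
              recv[Str] = send[Str]
                Z ↦ Z
        [more]
          send[Int] = recv[Int]
            recv[Unit] = send[Unit]
              recv[Str] = send[Str]
                Z ↦ Z
        [data]
          offer{done,data} = select{done,data}  (&→⊕)
            [done]
              send[Str] = recv[Str]
                send[Int] = recv[Int]
                  Z ↦ Z
            [data]
              offer{err,stop,ack} = select{err,stop,ack}  (&→⊕)
                [err]
                  select{stop,ok,err} = offer{stop,ok,err}  (select→offer)
                    [stop]
                      Z ↦ Z
                    [ok]
                      end ↦ end
                    [err]
                      Z ↦ Z
                [stop]
                  offer{data,retry} = select{data,retry}  (&→⊕)
                    [data]
                      end ↦ end
                    [retry]
                      end ↦ end
                [ack]
                  offer{err,stop,retry} = select{err,stop,retry}  (&→⊕)
                    [err]
                      Z ↦ Z
                    [stop]
                      Z ↦ Z
                    [retry]
                      end ↦ end

send[Unit].send[Unit].μZ.offer{done: send[Str].send[Str].send[Str].Z, more: recv[Int].send[Unit].send[Str].Z, data: select{done: recv[Str].recv[Int].Z, data: select{err: offer{stop: Z, ok: end, err: Z}, stop: select{data: end, retry: end}, ack: select{err: Z, stop: Z, retry: end}}}}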